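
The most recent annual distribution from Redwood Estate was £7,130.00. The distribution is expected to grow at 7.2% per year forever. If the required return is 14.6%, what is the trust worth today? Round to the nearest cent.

£103288.65

D₁ = D₀ × (1 + g) = £7,130.00 × 1.072 = £7,643.3600
Growing perpetuity: P = D₁ / (r − g) = £7,643.3600 / (0.146 − 0.072) = £103,288.65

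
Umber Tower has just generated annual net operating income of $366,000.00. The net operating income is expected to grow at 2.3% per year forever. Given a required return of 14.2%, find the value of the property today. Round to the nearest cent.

D₁ = D₀ × (1 + g) = $366,000.00 × 1.023 = $374,418.0000
Growing perpetuity: P = D₁ / (r − g) = $374,418.0000 / (0.142 − 0.023) = $3,146,369.75

$3146369.75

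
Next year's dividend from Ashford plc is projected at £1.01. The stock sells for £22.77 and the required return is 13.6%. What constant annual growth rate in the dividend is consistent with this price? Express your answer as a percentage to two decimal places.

P = D₁/(r−g) ⇒ g = r − D₁/P = 0.136 − £1.01/£22.77 = 0.091643

9.16%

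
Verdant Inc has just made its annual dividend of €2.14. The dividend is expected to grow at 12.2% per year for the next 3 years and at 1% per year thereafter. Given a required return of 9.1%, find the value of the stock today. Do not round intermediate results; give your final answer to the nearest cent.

D_1 = 2.40108
D_2 = 2.69401
D_3 = 3.02268
Terminal value at year 3: TV = D_3×(1+g_2)/(r−g_2) = 3.05291/0.081 = 37.69022
P_0 = D_1/(1+r)^1 + D_2/(1+r)^2 + D_3/(1+r)^3 + TV/(1+r)^3
    = 2.20081 + 2.26334 + 2.32765 + 29.02381 = 35.81561

€35.82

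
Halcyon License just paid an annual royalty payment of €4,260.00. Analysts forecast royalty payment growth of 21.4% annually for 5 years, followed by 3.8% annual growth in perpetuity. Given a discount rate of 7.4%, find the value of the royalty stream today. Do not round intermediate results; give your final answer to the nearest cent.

D_1 = 5171.64000
D_2 = 6278.37096
D_3 = 7621.94235
D_4 = 9253.03801
D_5 = 11233.18814
Terminal value at year 5: TV = D_5×(1+g_2)/(r−g_2) = 11660.04929/0.036 = 323890.25806
P_0 = D_1/(1+r)^1 + D_2/(1+r)^2 + D_3/(1+r)^3 + D_4/(1+r)^4 + D_5/(1+r)^5 + TV/(1+r)^5
    = 4815.30726 + 5443.00095 + 6152.51690 + 6954.52096 + 7861.06932 + 226660.83207 = 257887.24746

€257887.25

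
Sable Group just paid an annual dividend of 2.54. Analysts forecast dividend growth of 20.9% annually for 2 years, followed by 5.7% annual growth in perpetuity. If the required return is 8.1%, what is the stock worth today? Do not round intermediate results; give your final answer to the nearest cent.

D_1 = 3.07086
D_2 = 3.71267
Terminal value at year 2: TV = D_2×(1+g_2)/(r−g_2) = 3.92429/0.024 = 163.51216
P_0 = D_1/(1+r)^1 + D_2/(1+r)^2 + TV/(1+r)^2
    = 2.84076 + 3.17713 + 139.92608 = 145.94397

145.94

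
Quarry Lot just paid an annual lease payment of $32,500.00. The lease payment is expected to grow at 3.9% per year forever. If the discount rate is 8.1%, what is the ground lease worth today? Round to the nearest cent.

D₁ = D₀ × (1 + g) = $32,500.00 × 1.039 = $33,767.5000
Growing perpetuity: P = D₁ / (r − g) = $33,767.5000 / (0.081 − 0.039) = $803,988.10

$803988.10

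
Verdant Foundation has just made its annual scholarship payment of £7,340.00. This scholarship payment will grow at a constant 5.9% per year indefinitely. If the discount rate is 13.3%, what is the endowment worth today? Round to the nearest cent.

£105041.35

D₁ = D₀ × (1 + g) = £7,340.00 × 1.059 = £7,773.0600
Growing perpetuity: P = D₁ / (r − g) = £7,773.0600 / (0.133 − 0.059) = £105,041.35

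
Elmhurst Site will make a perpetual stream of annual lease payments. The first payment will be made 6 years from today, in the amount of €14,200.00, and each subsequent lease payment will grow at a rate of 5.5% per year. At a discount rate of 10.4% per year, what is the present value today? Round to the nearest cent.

Value at end of year 5: C₁ / (r − g) = €14,200.00 / (0.104 − 0.055) = €289,795.9184
Discount to today: PV = €289,795.9184 / (1 + 0.104)^5 = €289,795.9184 / 1.640006 = €176,704.21

€176704.21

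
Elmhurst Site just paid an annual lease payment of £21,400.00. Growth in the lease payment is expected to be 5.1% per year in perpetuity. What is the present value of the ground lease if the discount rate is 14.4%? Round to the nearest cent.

£241843.01

D₁ = D₀ × (1 + g) = £21,400.00 × 1.051 = £22,491.4000
Growing perpetuity: P = D₁ / (r − g) = £22,491.4000 / (0.144 − 0.051) = £241,843.01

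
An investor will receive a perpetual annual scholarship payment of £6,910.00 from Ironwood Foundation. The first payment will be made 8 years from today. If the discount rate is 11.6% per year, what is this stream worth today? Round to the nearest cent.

Value at end of year 7: C / r = £6,910.00 / 0.116 = £59,568.9655
Discount to today: PV = £59,568.9655 / (1 + 0.116)^7 = £59,568.9655 / 2.156003 = £27,629.35

£27629.35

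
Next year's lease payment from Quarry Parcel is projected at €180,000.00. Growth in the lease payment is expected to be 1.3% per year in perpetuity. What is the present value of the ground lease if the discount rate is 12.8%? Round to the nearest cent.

Growing perpetuity: P = D₁ / (r − g) = €180,000.0000 / (0.128 − 0.013) = €1,565,217.39

€1565217.39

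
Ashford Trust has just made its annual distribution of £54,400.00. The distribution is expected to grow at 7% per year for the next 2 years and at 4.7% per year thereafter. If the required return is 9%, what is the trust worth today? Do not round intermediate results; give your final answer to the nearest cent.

D_1 = 58208.00000
D_2 = 62282.56000
Terminal value at year 2: TV = D_2×(1+g_2)/(r−g_2) = 65209.84032/0.043 = 1516507.91442
P_0 = D_1/(1+r)^1 + D_2/(1+r)^2 + TV/(1+r)^2
    = 53401.83486 + 52421.98468 + 1276414.37120 = 1382238.19074

£1382238.19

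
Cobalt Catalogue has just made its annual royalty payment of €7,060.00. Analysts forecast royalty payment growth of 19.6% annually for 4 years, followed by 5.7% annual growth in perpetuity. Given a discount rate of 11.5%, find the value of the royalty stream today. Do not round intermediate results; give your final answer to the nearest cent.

D_1 = 8443.76000
D_2 = 10098.73696
D_3 = 12078.08940
D_4 = 14445.39493
Terminal value at year 4: TV = D_4×(1+g_2)/(r−g_2) = 15268.78244/0.058 = 263254.86962
P_0 = D_1/(1+r)^1 + D_2/(1+r)^2 + D_3/(1+r)^3 + D_4/(1+r)^4 + TV/(1+r)^4
    = 7572.87892 + 8123.01632 + 8713.11885 + 9346.08981 + 170324.42986 = 204079.53376

€204079.53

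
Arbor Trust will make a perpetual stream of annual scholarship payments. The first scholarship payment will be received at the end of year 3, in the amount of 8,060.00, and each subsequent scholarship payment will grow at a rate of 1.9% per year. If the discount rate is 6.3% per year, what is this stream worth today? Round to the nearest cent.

Value at end of year 2: C₁ / (r − g) = 8,060.00 / (0.063 − 0.019) = 183,181.8182
Discount to today: PV = 183,181.8182 / (1 + 0.063)^2 = 183,181.8182 / 1.129969 = 162,112.25

162112.25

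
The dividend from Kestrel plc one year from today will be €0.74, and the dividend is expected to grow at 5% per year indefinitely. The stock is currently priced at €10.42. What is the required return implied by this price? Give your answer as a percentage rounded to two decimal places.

12.10%

P = D₁/(r − g) ⇒ r = D₁/P + g = €0.7400/€10.42 + 0.05 = 0.071017 + 0.05 = 0.121017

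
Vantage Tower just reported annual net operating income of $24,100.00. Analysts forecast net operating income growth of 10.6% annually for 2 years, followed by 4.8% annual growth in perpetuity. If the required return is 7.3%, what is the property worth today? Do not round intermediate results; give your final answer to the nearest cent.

$1123815.57

D_1 = 26654.60000
D_2 = 29479.98760
Terminal value at year 2: TV = D_2×(1+g_2)/(r−g_2) = 30895.02700/0.025 = 1235801.08019
P_0 = D_1/(1+r)^1 + D_2/(1+r)^2 + TV/(1+r)^2
    = 24841.19292 + 25605.18114 + 1073369.19351 = 1123815.56757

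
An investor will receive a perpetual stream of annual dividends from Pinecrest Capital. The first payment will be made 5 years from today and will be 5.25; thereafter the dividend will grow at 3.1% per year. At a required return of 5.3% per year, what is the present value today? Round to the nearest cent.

Value at end of year 4: C₁ / (r − g) = 5.25 / (0.053 − 0.031) = 238.6364
Discount to today: PV = 238.6364 / (1 + 0.053)^4 = 238.6364 / 1.229457 = 194.10

194.10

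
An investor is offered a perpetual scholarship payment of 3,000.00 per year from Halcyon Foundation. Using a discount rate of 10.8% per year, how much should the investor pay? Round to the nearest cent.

Level perpetuity: PV = C / r = 3,000.00 / 0.108 = 27,777.78

27777.78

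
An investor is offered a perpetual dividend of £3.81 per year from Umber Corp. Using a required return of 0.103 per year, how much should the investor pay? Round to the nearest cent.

£36.99

Level perpetuity: PV = C / r = £3.81 / 0.103 = £36.99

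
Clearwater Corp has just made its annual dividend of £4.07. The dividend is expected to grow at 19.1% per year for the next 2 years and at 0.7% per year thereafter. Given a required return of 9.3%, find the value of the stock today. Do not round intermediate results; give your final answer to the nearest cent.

£65.85

D_1 = 4.84737
D_2 = 5.77322
Terminal value at year 2: TV = D_2×(1+g_2)/(r−g_2) = 5.81363/0.086 = 67.60035
P_0 = D_1/(1+r)^1 + D_2/(1+r)^2 + TV/(1+r)^2
    = 4.43492 + 4.83256 + 56.58595 = 65.85344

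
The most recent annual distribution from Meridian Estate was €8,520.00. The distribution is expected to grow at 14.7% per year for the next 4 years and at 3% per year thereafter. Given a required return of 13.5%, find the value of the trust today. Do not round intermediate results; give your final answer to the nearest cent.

D_1 = 9772.44000
D_2 = 11208.98868
D_3 = 12856.71002
D_4 = 14746.64639
Terminal value at year 4: TV = D_4×(1+g_2)/(r−g_2) = 15189.04578/0.105 = 144657.57886
P_0 = D_1/(1+r)^1 + D_2/(1+r)^2 + D_3/(1+r)^3 + D_4/(1+r)^4 + TV/(1+r)^4
    = 8610.07930 + 8701.11097 + 8793.10510 + 8886.07185 + 87168.13334 = 122158.50055

€122158.50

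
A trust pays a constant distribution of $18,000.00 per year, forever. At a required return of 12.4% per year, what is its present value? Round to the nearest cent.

Level perpetuity: PV = C / r = $18,000.00 / 0.124 = $145,161.29

$145161.29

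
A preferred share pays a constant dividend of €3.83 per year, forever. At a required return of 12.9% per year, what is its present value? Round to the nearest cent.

€29.69

Level perpetuity: PV = C / r = €3.83 / 0.129 = €29.69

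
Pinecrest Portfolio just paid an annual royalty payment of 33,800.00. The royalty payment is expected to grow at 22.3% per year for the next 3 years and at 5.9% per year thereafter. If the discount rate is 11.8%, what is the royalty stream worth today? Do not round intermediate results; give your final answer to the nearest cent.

915839.12

D_1 = 41337.40000
D_2 = 50555.64020
D_3 = 61829.54796
Terminal value at year 3: TV = D_3×(1+g_2)/(r−g_2) = 65477.49129/0.059 = 1109787.98804
P_0 = D_1/(1+r)^1 + D_2/(1+r)^2 + D_3/(1+r)^3 + TV/(1+r)^3
    = 36974.41860 + 40446.97134 + 44245.65827 + 794172.06959 = 915839.11780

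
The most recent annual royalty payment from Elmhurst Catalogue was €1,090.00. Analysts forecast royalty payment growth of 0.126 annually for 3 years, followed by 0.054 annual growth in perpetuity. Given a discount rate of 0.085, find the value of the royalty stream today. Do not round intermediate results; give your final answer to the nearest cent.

€44945.45

D_1 = 1227.34000
D_2 = 1381.98484
D_3 = 1556.11493
Terminal value at year 3: TV = D_3×(1+g_2)/(r−g_2) = 1640.14514/0.031 = 52907.90761
P_0 = D_1/(1+r)^1 + D_2/(1+r)^2 + D_3/(1+r)^3 + TV/(1+r)^3
    = 1131.18894 + 1173.93433 + 1218.29498 + 41422.02934 = 44945.44759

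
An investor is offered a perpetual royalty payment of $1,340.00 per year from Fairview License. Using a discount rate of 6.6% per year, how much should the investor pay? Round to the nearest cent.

Level perpetuity: PV = C / r = $1,340.00 / 0.066 = $20,303.03

$20303.03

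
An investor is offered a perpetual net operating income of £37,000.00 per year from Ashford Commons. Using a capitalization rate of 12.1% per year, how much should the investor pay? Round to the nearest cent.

£305785.12

Level perpetuity: PV = C / r = £37,000.00 / 0.121 = £305,785.12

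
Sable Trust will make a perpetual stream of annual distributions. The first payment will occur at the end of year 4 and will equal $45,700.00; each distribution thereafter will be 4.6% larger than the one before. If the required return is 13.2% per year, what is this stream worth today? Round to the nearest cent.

$366335.05

Value at end of year 3: C₁ / (r − g) = $45,700.00 / (0.132 − 0.046) = $531,395.3488
Discount to today: PV = $531,395.3488 / (1 + 0.132)^3 = $531,395.3488 / 1.450572 = $366,335.05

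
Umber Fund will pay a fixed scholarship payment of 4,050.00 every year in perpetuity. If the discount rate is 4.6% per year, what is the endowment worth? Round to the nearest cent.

88043.48

Level perpetuity: PV = C / r = 4,050.00 / 0.046 = 88,043.48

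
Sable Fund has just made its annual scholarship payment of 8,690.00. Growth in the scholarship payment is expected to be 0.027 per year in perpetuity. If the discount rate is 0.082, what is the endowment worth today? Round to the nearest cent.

162266.00

D₁ = D₀ × (1 + g) = 8,690.00 × 1.027 = 8,924.6300
Growing perpetuity: P = D₁ / (r − g) = 8,924.6300 / (0.082 − 0.027) = 162,266.00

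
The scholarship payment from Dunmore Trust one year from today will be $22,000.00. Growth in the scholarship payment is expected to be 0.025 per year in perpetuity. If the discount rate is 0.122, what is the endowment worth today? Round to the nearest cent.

Growing perpetuity: P = D₁ / (r − g) = $22,000.0000 / (0.122 − 0.025) = $226,804.12

$226804.12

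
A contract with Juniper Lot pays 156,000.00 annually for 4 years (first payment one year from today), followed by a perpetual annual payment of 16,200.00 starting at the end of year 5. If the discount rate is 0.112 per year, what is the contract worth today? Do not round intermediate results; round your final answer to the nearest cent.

PV of 4-year annuity: 156,000.00 × [1 − (1+0.112)^−4] / 0.112 = 481922.06354
Perpetuity value at year 4: 16,200.00 / 0.112 = 144642.85714
PV of perpetuity: 144642.85714 / (1+0.112)^4 = 94597.10439
Total PV = 481922.06354 + 94597.10439 = 576519.16793

576519.17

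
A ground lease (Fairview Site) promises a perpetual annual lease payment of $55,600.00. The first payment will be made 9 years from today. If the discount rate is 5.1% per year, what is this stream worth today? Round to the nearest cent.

$732289.64

Value at end of year 8: C / r = $55,600.00 / 0.051 = $1,090,196.0784
Discount to today: PV = $1,090,196.0784 / (1 + 0.051)^8 = $1,090,196.0784 / 1.488750 = $732,289.64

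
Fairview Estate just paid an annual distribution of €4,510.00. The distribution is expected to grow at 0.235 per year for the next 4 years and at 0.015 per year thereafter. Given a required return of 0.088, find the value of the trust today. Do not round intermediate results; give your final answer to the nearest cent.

D_1 = 5569.85000
D_2 = 6878.76475
D_3 = 8495.27447
D_4 = 10491.66397
Terminal value at year 4: TV = D_4×(1+g_2)/(r−g_2) = 10649.03893/0.073 = 145877.24555
P_0 = D_1/(1+r)^1 + D_2/(1+r)^2 + D_3/(1+r)^3 + D_4/(1+r)^4 + TV/(1+r)^4
    = 5119.34743 + 5811.02396 + 6596.15312 + 7487.36131 + 104105.09216 = 129118.97797

€129118.98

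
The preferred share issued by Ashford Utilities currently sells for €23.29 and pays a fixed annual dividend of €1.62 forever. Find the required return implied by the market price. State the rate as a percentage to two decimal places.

6.96%

P = C/r ⇒ r = C/P = €1.62/€23.29 = 0.069558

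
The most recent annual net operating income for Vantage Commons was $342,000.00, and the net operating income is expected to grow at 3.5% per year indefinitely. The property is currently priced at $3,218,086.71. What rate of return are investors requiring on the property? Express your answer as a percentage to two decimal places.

D₁ = $342,000.00 × 1.035 = $353,970.0000
P = D₁/(r − g) ⇒ r = D₁/P + g = $353,970.0000/$3,218,086.71 + 0.035 = 0.109994 + 0.035 = 0.144994

14.50%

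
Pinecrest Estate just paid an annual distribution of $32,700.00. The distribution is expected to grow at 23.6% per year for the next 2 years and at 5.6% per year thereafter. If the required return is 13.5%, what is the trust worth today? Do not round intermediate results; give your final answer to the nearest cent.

$592746.53

D_1 = 40417.20000
D_2 = 49955.65920
Terminal value at year 2: TV = D_2×(1+g_2)/(r−g_2) = 52753.17612/0.079 = 667761.72298
P_0 = D_1/(1+r)^1 + D_2/(1+r)^2 + TV/(1+r)^2
    = 35609.86784 + 38778.67546 + 518357.99102 = 592746.53432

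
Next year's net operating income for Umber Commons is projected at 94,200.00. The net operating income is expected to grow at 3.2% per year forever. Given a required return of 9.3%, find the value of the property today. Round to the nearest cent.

1544262.30

Growing perpetuity: P = D₁ / (r − g) = 94,200.0000 / (0.093 − 0.032) = 1,544,262.30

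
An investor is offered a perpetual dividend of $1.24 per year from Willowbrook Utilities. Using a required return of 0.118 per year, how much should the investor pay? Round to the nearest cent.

Level perpetuity: PV = C / r = $1.24 / 0.118 = $10.51

$10.51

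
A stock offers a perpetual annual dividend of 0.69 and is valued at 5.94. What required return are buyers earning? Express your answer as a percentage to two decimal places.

11.62%

P = C/r ⇒ r = C/P = 0.69/5.94 = 0.116162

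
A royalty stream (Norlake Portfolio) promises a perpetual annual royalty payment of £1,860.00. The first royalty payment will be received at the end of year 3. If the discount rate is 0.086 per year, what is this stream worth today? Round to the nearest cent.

£18338.12

Value at end of year 2: C / r = £1,860.00 / 0.086 = £21,627.9070
Discount to today: PV = £21,627.9070 / (1 + 0.086)^2 = £21,627.9070 / 1.179396 = £18,338.12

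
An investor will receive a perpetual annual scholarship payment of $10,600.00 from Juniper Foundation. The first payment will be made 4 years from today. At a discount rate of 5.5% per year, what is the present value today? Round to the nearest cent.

$164129.18

Value at end of year 3: C / r = $10,600.00 / 0.055 = $192,727.2727
Discount to today: PV = $192,727.2727 / (1 + 0.055)^3 = $192,727.2727 / 1.174241 = $164,129.18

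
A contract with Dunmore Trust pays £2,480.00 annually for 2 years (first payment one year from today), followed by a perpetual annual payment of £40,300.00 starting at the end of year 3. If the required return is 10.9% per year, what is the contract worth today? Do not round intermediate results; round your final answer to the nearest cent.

£304871.03

PV of 2-year annuity: £2,480.00 × [1 − (1+0.109)^−2] / 0.109 = 4252.70412
Perpetuity value at year 2: £40,300.00 / 0.109 = 369724.77064
PV of perpetuity: 369724.77064 / (1+0.109)^2 = 300618.32864
Total PV = 4252.70412 + 300618.32864 = 304871.03276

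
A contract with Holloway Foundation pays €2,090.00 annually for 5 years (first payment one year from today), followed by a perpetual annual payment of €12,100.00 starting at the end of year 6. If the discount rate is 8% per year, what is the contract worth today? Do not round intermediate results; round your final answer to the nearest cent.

PV of 5-year annuity: €2,090.00 × [1 − (1+0.08)^−5] / 0.08 = 8344.76398
Perpetuity value at year 5: €12,100.00 / 0.08 = 151250.00000
PV of perpetuity: 151250.00000 / (1+0.08)^5 = 102938.20855
Total PV = 8344.76398 + 102938.20855 = 111282.97253

€111282.97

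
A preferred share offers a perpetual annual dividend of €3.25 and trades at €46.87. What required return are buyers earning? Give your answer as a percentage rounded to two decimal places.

6.93%

P = C/r ⇒ r = C/P = €3.25/€46.87 = 0.069341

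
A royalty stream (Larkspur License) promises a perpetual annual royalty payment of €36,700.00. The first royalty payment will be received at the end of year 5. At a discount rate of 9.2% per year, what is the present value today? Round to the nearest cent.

€280535.41

Value at end of year 4: C / r = €36,700.00 / 0.092 = €398,913.0435
Discount to today: PV = €398,913.0435 / (1 + 0.092)^4 = €398,913.0435 / 1.421970 = €280,535.41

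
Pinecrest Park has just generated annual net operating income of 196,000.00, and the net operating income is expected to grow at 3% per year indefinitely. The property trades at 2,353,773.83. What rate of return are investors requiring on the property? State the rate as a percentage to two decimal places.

D₁ = 196,000.00 × 1.03 = 201,880.0000
P = D₁/(r − g) ⇒ r = D₁/P + g = 201,880.0000/2,353,773.83 + 0.03 = 0.085769 + 0.03 = 0.115769

11.58%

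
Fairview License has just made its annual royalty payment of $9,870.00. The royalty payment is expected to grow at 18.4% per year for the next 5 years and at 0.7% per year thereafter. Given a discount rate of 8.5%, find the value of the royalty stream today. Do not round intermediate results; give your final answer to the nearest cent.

D_1 = 11686.08000
D_2 = 13836.31872
D_3 = 16382.20136
D_4 = 19396.52642
D_5 = 22965.48728
Terminal value at year 5: TV = D_5×(1+g_2)/(r−g_2) = 23126.24569/0.078 = 296490.32932
P_0 = D_1/(1+r)^1 + D_2/(1+r)^2 + D_3/(1+r)^3 + D_4/(1+r)^4 + D_5/(1+r)^5 + TV/(1+r)^5
    = 10770.58065 + 11753.33409 + 12825.75812 + 13996.03467 + 15273.09221 + 197179.53656 = 261798.33629

$261798.34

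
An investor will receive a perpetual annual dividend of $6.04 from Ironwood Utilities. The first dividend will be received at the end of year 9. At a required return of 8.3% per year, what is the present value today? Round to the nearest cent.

Value at end of year 8: C / r = $6.04 / 0.083 = $72.7711
Discount to today: PV = $72.7711 / (1 + 0.083)^8 = $72.7711 / 1.892464 = $38.45

$38.45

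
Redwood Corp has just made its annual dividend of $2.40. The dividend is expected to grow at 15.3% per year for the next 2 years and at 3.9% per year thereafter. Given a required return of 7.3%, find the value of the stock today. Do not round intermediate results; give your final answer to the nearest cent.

D_1 = 2.76720
D_2 = 3.19058
Terminal value at year 2: TV = D_2×(1+g_2)/(r−g_2) = 3.31501/0.034 = 97.50042
P_0 = D_1/(1+r)^1 + D_2/(1+r)^2 + TV/(1+r)^2
    = 2.57894 + 2.77122 + 84.68511 = 90.03526

$90.04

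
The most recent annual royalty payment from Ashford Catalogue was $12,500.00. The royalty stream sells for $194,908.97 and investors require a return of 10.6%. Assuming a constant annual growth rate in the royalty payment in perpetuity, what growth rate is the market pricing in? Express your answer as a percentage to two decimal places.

3.93%

P = D₀(1+g)/(r−g) ⇒ P(r−g) = D₀(1+g) ⇒ g(P+D₀) = P·r − D₀
g = (P·r − D₀)/(P + D₀) = ($194,908.97×0.106 − $12,500.00) / ($194,908.97 + $12,500.00) = 0.039344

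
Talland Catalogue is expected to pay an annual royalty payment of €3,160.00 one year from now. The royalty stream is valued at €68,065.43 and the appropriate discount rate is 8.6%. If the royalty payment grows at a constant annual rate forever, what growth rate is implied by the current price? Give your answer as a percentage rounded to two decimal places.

3.96%

P = D₁/(r−g) ⇒ g = r − D₁/P = 0.086 − €3,160.00/€68,065.43 = 0.039574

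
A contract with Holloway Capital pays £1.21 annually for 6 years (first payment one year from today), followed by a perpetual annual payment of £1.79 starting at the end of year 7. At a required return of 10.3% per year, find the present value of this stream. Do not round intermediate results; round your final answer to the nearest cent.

PV of 6-year annuity: £1.21 × [1 − (1+0.103)^−6] / 0.103 = 5.22386
Perpetuity value at year 6: £1.79 / 0.103 = 17.37864
PV of perpetuity: 17.37864 / (1+0.103)^6 = 9.65079
Total PV = 5.22386 + 9.65079 = 14.87464

£14.87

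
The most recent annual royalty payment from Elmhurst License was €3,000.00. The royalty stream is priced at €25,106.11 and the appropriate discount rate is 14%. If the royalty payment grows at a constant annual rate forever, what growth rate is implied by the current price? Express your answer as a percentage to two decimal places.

P = D₀(1+g)/(r−g) ⇒ P(r−g) = D₀(1+g) ⇒ g(P+D₀) = P·r − D₀
g = (P·r − D₀)/(P + D₀) = (€25,106.11×0.14 − €3,000.00) / (€25,106.11 + €3,000.00) = 0.018318

1.83%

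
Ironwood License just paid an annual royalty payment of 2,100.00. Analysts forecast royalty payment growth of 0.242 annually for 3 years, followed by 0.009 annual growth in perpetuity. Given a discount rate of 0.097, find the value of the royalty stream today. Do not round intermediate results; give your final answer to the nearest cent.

D_1 = 2608.20000
D_2 = 3239.38440
D_3 = 4023.31542
Terminal value at year 3: TV = D_3×(1+g_2)/(r−g_2) = 4059.52526/0.088 = 46130.96890
P_0 = D_1/(1+r)^1 + D_2/(1+r)^2 + D_3/(1+r)^3 + TV/(1+r)^3
    = 2377.57521 + 2691.83993 + 3047.64375 + 34944.00619 = 43061.06508

43061.07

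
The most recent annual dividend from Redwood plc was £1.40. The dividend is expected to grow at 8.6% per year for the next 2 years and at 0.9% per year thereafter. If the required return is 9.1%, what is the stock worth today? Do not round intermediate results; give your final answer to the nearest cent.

D_1 = 1.52040
D_2 = 1.65115
Terminal value at year 2: TV = D_2×(1+g_2)/(r−g_2) = 1.66601/0.082 = 20.31725
P_0 = D_1/(1+r)^1 + D_2/(1+r)^2 + TV/(1+r)^2
    = 1.39358 + 1.38720 + 17.06929 = 19.85007

£19.85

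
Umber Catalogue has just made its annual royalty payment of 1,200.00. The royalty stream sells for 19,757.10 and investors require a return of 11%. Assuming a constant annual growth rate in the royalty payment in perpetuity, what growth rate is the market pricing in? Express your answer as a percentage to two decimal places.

4.64%

P = D₀(1+g)/(r−g) ⇒ P(r−g) = D₀(1+g) ⇒ g(P+D₀) = P·r − D₀
g = (P·r − D₀)/(P + D₀) = (19,757.10×0.11 − 1,200.00) / (19,757.10 + 1,200.00) = 0.046442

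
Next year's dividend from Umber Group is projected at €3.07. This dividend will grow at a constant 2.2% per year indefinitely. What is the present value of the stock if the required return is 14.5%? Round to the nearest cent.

Growing perpetuity: P = D₁ / (r − g) = €3.0700 / (0.145 − 0.022) = €24.96

€24.96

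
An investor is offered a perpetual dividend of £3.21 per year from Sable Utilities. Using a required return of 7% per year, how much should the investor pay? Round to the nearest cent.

Level perpetuity: PV = C / r = £3.21 / 0.07 = £45.86

£45.86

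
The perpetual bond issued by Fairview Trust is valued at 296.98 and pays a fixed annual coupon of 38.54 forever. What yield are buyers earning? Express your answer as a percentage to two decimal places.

12.98%

P = C/r ⇒ r = C/P = 38.54/296.98 = 0.129773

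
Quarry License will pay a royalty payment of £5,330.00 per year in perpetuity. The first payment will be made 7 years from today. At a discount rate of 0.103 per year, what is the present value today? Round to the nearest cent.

Value at end of year 6: C / r = £5,330.00 / 0.103 = £51,747.5728
Discount to today: PV = £51,747.5728 / (1 + 0.103)^6 = £51,747.5728 / 1.800749 = £28,736.70

£28736.70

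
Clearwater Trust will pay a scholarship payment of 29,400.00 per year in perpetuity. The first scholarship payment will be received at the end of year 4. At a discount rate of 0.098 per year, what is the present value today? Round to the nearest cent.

226628.35

Value at end of year 3: C / r = 29,400.00 / 0.098 = 300,000.0000
Discount to today: PV = 300,000.0000 / (1 + 0.098)^3 = 300,000.0000 / 1.323753 = 226,628.35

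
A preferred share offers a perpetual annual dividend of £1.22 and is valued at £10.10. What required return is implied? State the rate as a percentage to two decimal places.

12.08%

P = C/r ⇒ r = C/P = £1.22/£10.10 = 0.120792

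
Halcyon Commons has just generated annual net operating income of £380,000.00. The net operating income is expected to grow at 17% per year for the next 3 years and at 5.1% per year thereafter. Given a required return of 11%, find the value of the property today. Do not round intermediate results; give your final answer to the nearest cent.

D_1 = 444600.00000
D_2 = 520182.00000
D_3 = 608612.94000
Terminal value at year 3: TV = D_3×(1+g_2)/(r−g_2) = 639652.19994/0.059 = 10841562.71085
P_0 = D_1/(1+r)^1 + D_2/(1+r)^2 + D_3/(1+r)^3 + TV/(1+r)^3
    = 400540.54054 + 422191.38057 + 445012.53628 + 7927257.21401 = 9195001.67139

£9195001.67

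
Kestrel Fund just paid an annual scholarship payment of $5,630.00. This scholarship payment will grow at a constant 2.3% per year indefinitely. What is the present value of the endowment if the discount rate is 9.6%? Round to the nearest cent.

D₁ = D₀ × (1 + g) = $5,630.00 × 1.023 = $5,759.4900
Growing perpetuity: P = D₁ / (r − g) = $5,759.4900 / (0.096 − 0.023) = $78,897.12

$78897.12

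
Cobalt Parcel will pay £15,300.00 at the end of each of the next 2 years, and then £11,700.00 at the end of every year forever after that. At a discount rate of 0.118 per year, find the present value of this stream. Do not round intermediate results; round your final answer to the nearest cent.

£105252.75

PV of 2-year annuity: £15,300.00 × [1 − (1+0.118)^−2] / 0.118 = 25925.89629
Perpetuity value at year 2: £11,700.00 / 0.118 = 99152.54237
PV of perpetuity: 99152.54237 / (1+0.118)^2 = 79326.85697
Total PV = 25925.89629 + 79326.85697 = 105252.75327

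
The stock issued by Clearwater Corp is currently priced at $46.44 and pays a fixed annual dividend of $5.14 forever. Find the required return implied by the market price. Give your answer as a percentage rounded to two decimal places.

11.07%

P = C/r ⇒ r = C/P = $5.14/$46.44 = 0.110680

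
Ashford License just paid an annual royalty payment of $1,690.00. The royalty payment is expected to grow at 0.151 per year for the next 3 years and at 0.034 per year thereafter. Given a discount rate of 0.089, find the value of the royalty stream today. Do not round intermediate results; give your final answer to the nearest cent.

D_1 = 1945.19000
D_2 = 2238.91369
D_3 = 2576.98966
Terminal value at year 3: TV = D_3×(1+g_2)/(r−g_2) = 2664.60731/0.055 = 48447.40556
P_0 = D_1/(1+r)^1 + D_2/(1+r)^2 + D_3/(1+r)^3 + TV/(1+r)^3
    = 1786.21671 + 1887.91133 + 1995.39572 + 37513.43953 = 43182.96329

$43182.96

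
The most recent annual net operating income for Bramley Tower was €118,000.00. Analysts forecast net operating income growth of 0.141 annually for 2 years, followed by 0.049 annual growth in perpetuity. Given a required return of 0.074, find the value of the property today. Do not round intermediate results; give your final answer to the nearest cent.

D_1 = 134638.00000
D_2 = 153621.95800
Terminal value at year 2: TV = D_2×(1+g_2)/(r−g_2) = 161149.43394/0.025 = 6445977.35768
P_0 = D_1/(1+r)^1 + D_2/(1+r)^2 + TV/(1+r)^2
    = 125361.26629 + 133181.75497 + 5588306.43869 = 5846849.45996

€5846849.46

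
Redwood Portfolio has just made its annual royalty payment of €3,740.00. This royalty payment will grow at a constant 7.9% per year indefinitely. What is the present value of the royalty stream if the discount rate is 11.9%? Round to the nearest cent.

€100886.50

D₁ = D₀ × (1 + g) = €3,740.00 × 1.079 = €4,035.4600
Growing perpetuity: P = D₁ / (r − g) = €4,035.4600 / (0.119 − 0.079) = €100,886.50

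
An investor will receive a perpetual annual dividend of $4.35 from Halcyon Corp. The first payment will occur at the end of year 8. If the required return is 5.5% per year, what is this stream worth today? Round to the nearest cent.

$54.37

Value at end of year 7: C / r = $4.35 / 0.055 = $79.0909
Discount to today: PV = $79.0909 / (1 + 0.055)^7 = $79.0909 / 1.454679 = $54.37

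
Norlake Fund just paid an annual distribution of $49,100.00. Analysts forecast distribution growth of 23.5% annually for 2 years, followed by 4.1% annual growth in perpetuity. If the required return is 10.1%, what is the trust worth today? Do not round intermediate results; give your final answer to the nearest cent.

$1188720.22

D_1 = 60638.50000
D_2 = 74888.54750
Terminal value at year 2: TV = D_2×(1+g_2)/(r−g_2) = 77958.97795/0.06 = 1299316.29912
P_0 = D_1/(1+r)^1 + D_2/(1+r)^2 + TV/(1+r)^2
    = 55075.84015 + 61778.98509 + 1071865.39124 = 1188720.21647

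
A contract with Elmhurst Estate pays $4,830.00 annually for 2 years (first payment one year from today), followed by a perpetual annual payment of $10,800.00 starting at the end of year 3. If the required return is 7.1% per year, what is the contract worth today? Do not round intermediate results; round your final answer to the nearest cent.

PV of 2-year annuity: $4,830.00 × [1 − (1+0.071)^−2] / 0.071 = 8720.63858
Perpetuity value at year 2: $10,800.00 / 0.071 = 152112.67606
PV of perpetuity: 152112.67606 / (1+0.071)^2 = 132613.11152
Total PV = 8720.63858 + 132613.11152 = 141333.75011

$141333.75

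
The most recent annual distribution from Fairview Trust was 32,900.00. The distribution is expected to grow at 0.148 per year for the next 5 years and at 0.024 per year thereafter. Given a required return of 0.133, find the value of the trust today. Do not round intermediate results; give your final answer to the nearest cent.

501237.65

D_1 = 37769.20000
D_2 = 43359.04160
D_3 = 49776.17976
D_4 = 57143.05436
D_5 = 65600.22641
Terminal value at year 5: TV = D_5×(1+g_2)/(r−g_2) = 67174.63184/0.109 = 616281.02605
P_0 = D_1/(1+r)^1 + D_2/(1+r)^2 + D_3/(1+r)^3 + D_4/(1+r)^4 + D_5/(1+r)^5 + TV/(1+r)^5
    = 33335.56929 + 33776.90515 + 34224.08395 + 34677.18303 + 35136.28078 + 330087.62859 = 501237.65079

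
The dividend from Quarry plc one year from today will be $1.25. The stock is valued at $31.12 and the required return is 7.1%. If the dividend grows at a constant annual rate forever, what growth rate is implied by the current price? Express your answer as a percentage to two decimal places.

P = D₁/(r−g) ⇒ g = r − D₁/P = 0.071 − $1.25/$31.12 = 0.030833

3.08%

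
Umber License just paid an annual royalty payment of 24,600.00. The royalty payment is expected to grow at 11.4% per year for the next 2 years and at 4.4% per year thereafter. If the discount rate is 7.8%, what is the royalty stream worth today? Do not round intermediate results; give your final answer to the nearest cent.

D_1 = 27404.40000
D_2 = 30528.50160
Terminal value at year 2: TV = D_2×(1+g_2)/(r−g_2) = 31871.75567/0.034 = 937404.57854
P_0 = D_1/(1+r)^1 + D_2/(1+r)^2 + TV/(1+r)^2
    = 25421.52134 + 26270.47752 + 806658.19213 = 858350.19099

858350.19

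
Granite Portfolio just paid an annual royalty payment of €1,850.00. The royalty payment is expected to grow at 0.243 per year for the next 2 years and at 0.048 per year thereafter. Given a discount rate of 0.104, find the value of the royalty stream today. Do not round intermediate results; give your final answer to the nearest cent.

D_1 = 2299.55000
D_2 = 2858.34065
Terminal value at year 2: TV = D_2×(1+g_2)/(r−g_2) = 2995.54100/0.056 = 53491.80359
P_0 = D_1/(1+r)^1 + D_2/(1+r)^2 + TV/(1+r)^2
    = 2082.92572 + 2345.17815 + 43888.33392 = 48316.43779

€48316.44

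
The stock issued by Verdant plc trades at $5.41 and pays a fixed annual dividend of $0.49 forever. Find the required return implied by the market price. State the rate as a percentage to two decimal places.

P = C/r ⇒ r = C/P = $0.49/$5.41 = 0.090573

9.06%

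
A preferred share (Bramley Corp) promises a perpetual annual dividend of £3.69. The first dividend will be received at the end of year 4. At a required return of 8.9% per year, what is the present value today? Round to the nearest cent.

£32.10

Value at end of year 3: C / r = £3.69 / 0.089 = £41.4607
Discount to today: PV = £41.4607 / (1 + 0.089)^3 = £41.4607 / 1.291468 = £32.10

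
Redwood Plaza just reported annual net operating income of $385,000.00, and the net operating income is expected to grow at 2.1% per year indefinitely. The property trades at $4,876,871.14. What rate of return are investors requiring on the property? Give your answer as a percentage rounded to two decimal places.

D₁ = $385,000.00 × 1.021 = $393,085.0000
P = D₁/(r − g) ⇒ r = D₁/P + g = $393,085.0000/$4,876,871.14 + 0.021 = 0.080602 + 0.021 = 0.101602

10.16%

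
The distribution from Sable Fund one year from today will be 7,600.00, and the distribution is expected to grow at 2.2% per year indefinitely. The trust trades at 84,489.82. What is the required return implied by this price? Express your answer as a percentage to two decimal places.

P = D₁/(r − g) ⇒ r = D₁/P + g = 7,600.0000/84,489.82 + 0.022 = 0.089952 + 0.022 = 0.111952

11.20%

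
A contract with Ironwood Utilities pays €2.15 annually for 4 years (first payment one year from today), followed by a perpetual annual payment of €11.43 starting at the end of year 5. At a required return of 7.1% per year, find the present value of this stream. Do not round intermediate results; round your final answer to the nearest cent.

€129.62

PV of 4-year annuity: €2.15 × [1 − (1+0.071)^−4] / 0.071 = 7.26609
Perpetuity value at year 4: €11.43 / 0.071 = 160.98592
PV of perpetuity: 160.98592 / (1+0.071)^4 = 122.35733
Total PV = 7.26609 + 122.35733 = 129.62343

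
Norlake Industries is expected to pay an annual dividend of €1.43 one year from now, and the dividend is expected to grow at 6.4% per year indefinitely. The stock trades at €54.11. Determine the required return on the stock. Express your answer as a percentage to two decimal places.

9.04%

P = D₁/(r − g) ⇒ r = D₁/P + g = €1.4300/€54.11 + 0.064 = 0.026428 + 0.064 = 0.090428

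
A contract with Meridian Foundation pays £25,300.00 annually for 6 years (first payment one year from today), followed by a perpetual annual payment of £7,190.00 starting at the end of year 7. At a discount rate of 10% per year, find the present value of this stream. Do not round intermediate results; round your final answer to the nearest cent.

£150773.77

PV of 6-year annuity: £25,300.00 × [1 − (1+0.1)^−6] / 0.1 = 110188.09570
Perpetuity value at year 6: £7,190.00 / 0.1 = 71900.00000
PV of perpetuity: 71900.00000 / (1+0.1)^6 = 40585.67557
Total PV = 110188.09570 + 40585.67557 = 150773.77127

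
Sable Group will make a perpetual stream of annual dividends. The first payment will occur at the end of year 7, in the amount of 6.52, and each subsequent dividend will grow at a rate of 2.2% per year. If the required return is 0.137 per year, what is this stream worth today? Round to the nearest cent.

Value at end of year 6: C₁ / (r − g) = 6.52 / (0.137 − 0.022) = 56.6957
Discount to today: PV = 56.6957 / (1 + 0.137)^6 = 56.6957 / 2.160542 = 26.24

26.24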